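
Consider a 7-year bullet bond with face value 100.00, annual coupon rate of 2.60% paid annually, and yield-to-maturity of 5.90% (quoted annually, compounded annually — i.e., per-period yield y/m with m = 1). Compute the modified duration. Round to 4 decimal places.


Answer: Modified duration = 6.0652

Derivation:
Coupon per period c = face * coupon_rate / m = 2.600000
Periods per year m = 1; per-period yield y/m = 0.059000
Number of cashflows N = 7
Cashflows (t years, CF_t, discount factor 1/(1+y/m)^(m*t), PV):
  t = 1.0000: CF_t = 2.600000, DF = 0.944287, PV = 2.455146
  t = 2.0000: CF_t = 2.600000, DF = 0.891678, PV = 2.318363
  t = 3.0000: CF_t = 2.600000, DF = 0.842000, PV = 2.189200
  t = 4.0000: CF_t = 2.600000, DF = 0.795090, PV = 2.067233
  t = 5.0000: CF_t = 2.600000, DF = 0.750793, PV = 1.952062
  t = 6.0000: CF_t = 2.600000, DF = 0.708964, PV = 1.843307
  t = 7.0000: CF_t = 102.600000, DF = 0.669466, PV = 68.687173
Price P = sum_t PV_t = 81.512484
First compute Macaulay numerator sum_t t * PV_t:
  t * PV_t at t = 1.0000: 2.455146
  t * PV_t at t = 2.0000: 4.636726
  t * PV_t at t = 3.0000: 6.567600
  t * PV_t at t = 4.0000: 8.268933
  t * PV_t at t = 5.0000: 9.760309
  t * PV_t at t = 6.0000: 11.059840
  t * PV_t at t = 7.0000: 480.810209
Macaulay duration D = 523.558763 / 81.512484 = 6.423050
Modified duration = D / (1 + y/m) = 6.423050 / (1 + 0.059000) = 6.065203


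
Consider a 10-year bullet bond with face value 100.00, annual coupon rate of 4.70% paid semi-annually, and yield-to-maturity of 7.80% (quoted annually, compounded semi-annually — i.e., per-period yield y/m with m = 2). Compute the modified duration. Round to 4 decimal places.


Answer: Modified duration = 7.5059

Derivation:
Coupon per period c = face * coupon_rate / m = 2.350000
Periods per year m = 2; per-period yield y/m = 0.039000
Number of cashflows N = 20
Cashflows (t years, CF_t, discount factor 1/(1+y/m)^(m*t), PV):
  t = 0.5000: CF_t = 2.350000, DF = 0.962464, PV = 2.261790
  t = 1.0000: CF_t = 2.350000, DF = 0.926337, PV = 2.176891
  t = 1.5000: CF_t = 2.350000, DF = 0.891566, PV = 2.095179
  t = 2.0000: CF_t = 2.350000, DF = 0.858100, PV = 2.016535
  t = 2.5000: CF_t = 2.350000, DF = 0.825890, PV = 1.940842
  t = 3.0000: CF_t = 2.350000, DF = 0.794889, PV = 1.867990
  t = 3.5000: CF_t = 2.350000, DF = 0.765052, PV = 1.797873
  t = 4.0000: CF_t = 2.350000, DF = 0.736335, PV = 1.730388
  t = 4.5000: CF_t = 2.350000, DF = 0.708696, PV = 1.665436
  t = 5.0000: CF_t = 2.350000, DF = 0.682094, PV = 1.602922
  t = 5.5000: CF_t = 2.350000, DF = 0.656491, PV = 1.542755
  t = 6.0000: CF_t = 2.350000, DF = 0.631849, PV = 1.484846
  t = 6.5000: CF_t = 2.350000, DF = 0.608132, PV = 1.429110
  t = 7.0000: CF_t = 2.350000, DF = 0.585305, PV = 1.375467
  t = 7.5000: CF_t = 2.350000, DF = 0.563335, PV = 1.323837
  t = 8.0000: CF_t = 2.350000, DF = 0.542190, PV = 1.274146
  t = 8.5000: CF_t = 2.350000, DF = 0.521838, PV = 1.226319
  t = 9.0000: CF_t = 2.350000, DF = 0.502250, PV = 1.180288
  t = 9.5000: CF_t = 2.350000, DF = 0.483398, PV = 1.135985
  t = 10.0000: CF_t = 102.350000, DF = 0.465253, PV = 47.618630
Price P = sum_t PV_t = 78.747229
First compute Macaulay numerator sum_t t * PV_t:
  t * PV_t at t = 0.5000: 1.130895
  t * PV_t at t = 1.0000: 2.176891
  t * PV_t at t = 1.5000: 3.142769
  t * PV_t at t = 2.0000: 4.033069
  t * PV_t at t = 2.5000: 4.852104
  t * PV_t at t = 3.0000: 5.603970
  t * PV_t at t = 3.5000: 6.292556
  t * PV_t at t = 4.0000: 6.921552
  t * PV_t at t = 4.5000: 7.494462
  t * PV_t at t = 5.0000: 8.014610
  t * PV_t at t = 5.5000: 8.485150
  t * PV_t at t = 6.0000: 8.909074
  t * PV_t at t = 6.5000: 9.289217
  t * PV_t at t = 7.0000: 9.628269
  t * PV_t at t = 7.5000: 9.928781
  t * PV_t at t = 8.0000: 10.193166
  t * PV_t at t = 8.5000: 10.423714
  t * PV_t at t = 9.0000: 10.622592
  t * PV_t at t = 9.5000: 10.791854
  t * PV_t at t = 10.0000: 476.186299
Macaulay duration D = 614.120995 / 78.747229 = 7.798636
Modified duration = D / (1 + y/m) = 7.798636 / (1 + 0.039000) = 7.505906


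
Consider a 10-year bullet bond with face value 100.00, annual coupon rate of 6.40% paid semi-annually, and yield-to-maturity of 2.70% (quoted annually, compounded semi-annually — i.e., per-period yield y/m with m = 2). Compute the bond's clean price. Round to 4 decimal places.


Answer: Price = 132.2366

Derivation:
Coupon per period c = face * coupon_rate / m = 3.200000
Periods per year m = 2; per-period yield y/m = 0.013500
Number of cashflows N = 20
Cashflows (t years, CF_t, discount factor 1/(1+y/m)^(m*t), PV):
  t = 0.5000: CF_t = 3.200000, DF = 0.986680, PV = 3.157375
  t = 1.0000: CF_t = 3.200000, DF = 0.973537, PV = 3.115319
  t = 1.5000: CF_t = 3.200000, DF = 0.960569, PV = 3.073822
  t = 2.0000: CF_t = 3.200000, DF = 0.947774, PV = 3.032878
  t = 2.5000: CF_t = 3.200000, DF = 0.935150, PV = 2.992480
  t = 3.0000: CF_t = 3.200000, DF = 0.922694, PV = 2.952619
  t = 3.5000: CF_t = 3.200000, DF = 0.910403, PV = 2.913290
  t = 4.0000: CF_t = 3.200000, DF = 0.898276, PV = 2.874484
  t = 4.5000: CF_t = 3.200000, DF = 0.886311, PV = 2.836196
  t = 5.0000: CF_t = 3.200000, DF = 0.874505, PV = 2.798417
  t = 5.5000: CF_t = 3.200000, DF = 0.862857, PV = 2.761142
  t = 6.0000: CF_t = 3.200000, DF = 0.851363, PV = 2.724363
  t = 6.5000: CF_t = 3.200000, DF = 0.840023, PV = 2.688074
  t = 7.0000: CF_t = 3.200000, DF = 0.828834, PV = 2.652268
  t = 7.5000: CF_t = 3.200000, DF = 0.817794, PV = 2.616940
  t = 8.0000: CF_t = 3.200000, DF = 0.806900, PV = 2.582081
  t = 8.5000: CF_t = 3.200000, DF = 0.796152, PV = 2.547688
  t = 9.0000: CF_t = 3.200000, DF = 0.785547, PV = 2.513752
  t = 9.5000: CF_t = 3.200000, DF = 0.775084, PV = 2.480268
  t = 10.0000: CF_t = 103.200000, DF = 0.764760, PV = 78.923191
Price P = sum_t PV_t = 132.236647


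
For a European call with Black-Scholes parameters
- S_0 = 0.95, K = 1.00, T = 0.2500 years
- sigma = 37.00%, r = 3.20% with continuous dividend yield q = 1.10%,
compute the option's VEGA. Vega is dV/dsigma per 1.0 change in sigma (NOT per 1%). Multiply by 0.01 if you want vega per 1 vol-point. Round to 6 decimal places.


d1 = -0.1563826724; d2 = -0.3413826724
phi(d1) = 0.3940938093; exp(-qT) = 0.9972537778; exp(-rT) = 0.9920319148
Vega = S * exp(-qT) * phi(d1) * sqrt(T) = 0.9500 * 0.9972537778 * 0.3940938093 * 0.5000000000 = 0.186680

Answer: Vega = 0.186680


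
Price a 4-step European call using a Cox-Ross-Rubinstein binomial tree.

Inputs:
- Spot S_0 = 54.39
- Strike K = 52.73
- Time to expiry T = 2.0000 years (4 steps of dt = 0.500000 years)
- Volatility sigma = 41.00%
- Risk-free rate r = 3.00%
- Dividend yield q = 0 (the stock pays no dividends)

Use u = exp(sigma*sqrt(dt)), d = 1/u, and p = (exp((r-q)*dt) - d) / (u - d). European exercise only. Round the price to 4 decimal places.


Answer: Price = V(0,0) = 13.9281

Derivation:
dt = T/N = 0.500000
u = exp(sigma*sqrt(dt)) = 1.336312; d = 1/u = 0.748328
p = (exp((r-q)*dt) - d) / (u - d) = 0.453728
Discount per step: exp(-r*dt) = 0.985112
Stock lattice S(k, i) with i counting down-moves:
  k=0: S(0,0) = 54.3900
  k=1: S(1,0) = 72.6820; S(1,1) = 40.7016
  k=2: S(2,0) = 97.1259; S(2,1) = 54.3900; S(2,2) = 30.4581
  k=3: S(3,0) = 129.7905; S(3,1) = 72.6820; S(3,2) = 40.7016; S(3,3) = 22.7927
  k=4: S(4,0) = 173.4406; S(4,1) = 97.1259; S(4,2) = 54.3900; S(4,3) = 30.4581; S(4,4) = 17.0564
Terminal payoffs V(N, i) = max(S_T - K, 0):
  V(4,0) = 120.710645; V(4,1) = 44.395880; V(4,2) = 1.660000; V(4,3) = 0.000000; V(4,4) = 0.000000
Backward induction: V(k, i) = exp(-r*dt) * [p * V(k+1, i) + (1-p) * V(k+1, i+1)].
  V(3,0) = exp(-r*dt) * [p*120.710645 + (1-p)*44.395880] = 77.845553
  V(3,1) = exp(-r*dt) * [p*44.395880 + (1-p)*1.660000] = 20.737072
  V(3,2) = exp(-r*dt) * [p*1.660000 + (1-p)*0.000000] = 0.741975
  V(3,3) = exp(-r*dt) * [p*0.000000 + (1-p)*0.000000] = 0.000000
  V(2,0) = exp(-r*dt) * [p*77.845553 + (1-p)*20.737072] = 45.954287
  V(2,1) = exp(-r*dt) * [p*20.737072 + (1-p)*0.741975] = 9.668197
  V(2,2) = exp(-r*dt) * [p*0.741975 + (1-p)*0.000000] = 0.331643
  V(1,0) = exp(-r*dt) * [p*45.954287 + (1-p)*9.668197] = 25.743160
  V(1,1) = exp(-r*dt) * [p*9.668197 + (1-p)*0.331643] = 4.499893
  V(0,0) = exp(-r*dt) * [p*25.743160 + (1-p)*4.499893] = 13.928066


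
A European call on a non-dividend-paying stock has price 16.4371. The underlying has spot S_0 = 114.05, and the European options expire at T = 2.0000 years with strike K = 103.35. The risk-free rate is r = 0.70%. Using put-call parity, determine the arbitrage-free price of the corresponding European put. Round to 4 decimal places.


Answer: Put price = 4.3003

Derivation:
Put-call parity: C - P = S_0 * exp(-qT) - K * exp(-rT).
S_0 * exp(-qT) = 114.0500 * 1.00000000 = 114.05000000
K * exp(-rT) = 103.3500 * 0.98609754 = 101.91318120
P = C - S*exp(-qT) + K*exp(-rT)
P = 16.4371 - 114.05000000 + 101.91318120 = 4.3003


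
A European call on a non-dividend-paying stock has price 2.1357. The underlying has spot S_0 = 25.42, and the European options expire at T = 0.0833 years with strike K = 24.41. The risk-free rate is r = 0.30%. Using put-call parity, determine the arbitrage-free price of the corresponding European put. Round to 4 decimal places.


Put-call parity: C - P = S_0 * exp(-qT) - K * exp(-rT).
S_0 * exp(-qT) = 25.4200 * 1.00000000 = 25.42000000
K * exp(-rT) = 24.4100 * 0.99975013 = 24.40390070
P = C - S*exp(-qT) + K*exp(-rT)
P = 2.1357 - 25.42000000 + 24.40390070 = 1.1196

Answer: Put price = 1.1196


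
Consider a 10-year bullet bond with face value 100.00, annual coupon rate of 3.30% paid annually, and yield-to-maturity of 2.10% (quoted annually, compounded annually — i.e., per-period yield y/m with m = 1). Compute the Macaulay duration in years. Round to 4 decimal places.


Answer: Macaulay duration = 8.7559 years

Derivation:
Coupon per period c = face * coupon_rate / m = 3.300000
Periods per year m = 1; per-period yield y/m = 0.021000
Number of cashflows N = 10
Cashflows (t years, CF_t, discount factor 1/(1+y/m)^(m*t), PV):
  t = 1.0000: CF_t = 3.300000, DF = 0.979432, PV = 3.232125
  t = 2.0000: CF_t = 3.300000, DF = 0.959287, PV = 3.165647
  t = 3.0000: CF_t = 3.300000, DF = 0.939556, PV = 3.100536
  t = 4.0000: CF_t = 3.300000, DF = 0.920231, PV = 3.036764
  t = 5.0000: CF_t = 3.300000, DF = 0.901304, PV = 2.974303
  t = 6.0000: CF_t = 3.300000, DF = 0.882766, PV = 2.913127
  t = 7.0000: CF_t = 3.300000, DF = 0.864609, PV = 2.853210
  t = 8.0000: CF_t = 3.300000, DF = 0.846826, PV = 2.794525
  t = 9.0000: CF_t = 3.300000, DF = 0.829408, PV = 2.737047
  t = 10.0000: CF_t = 103.300000, DF = 0.812349, PV = 83.915638
Price P = sum_t PV_t = 110.722922
Macaulay numerator sum_t t * PV_t:
  t * PV_t at t = 1.0000: 3.232125
  t * PV_t at t = 2.0000: 6.331294
  t * PV_t at t = 3.0000: 9.301607
  t * PV_t at t = 4.0000: 12.147054
  t * PV_t at t = 5.0000: 14.871516
  t * PV_t at t = 6.0000: 17.478765
  t * PV_t at t = 7.0000: 19.972470
  t * PV_t at t = 8.0000: 22.356200
  t * PV_t at t = 9.0000: 24.633423
  t * PV_t at t = 10.0000: 839.156380
Macaulay duration D = (sum_t t * PV_t) / P = 969.480834 / 110.722922 = 8.755918


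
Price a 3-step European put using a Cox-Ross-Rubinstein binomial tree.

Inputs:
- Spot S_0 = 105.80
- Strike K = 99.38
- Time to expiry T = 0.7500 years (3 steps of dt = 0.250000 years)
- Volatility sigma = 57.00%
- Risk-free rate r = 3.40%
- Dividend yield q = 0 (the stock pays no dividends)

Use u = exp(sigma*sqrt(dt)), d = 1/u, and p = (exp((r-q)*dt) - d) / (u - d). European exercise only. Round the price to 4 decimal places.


dt = T/N = 0.250000
u = exp(sigma*sqrt(dt)) = 1.329762; d = 1/u = 0.752014
p = (exp((r-q)*dt) - d) / (u - d) = 0.444003
Discount per step: exp(-r*dt) = 0.991536
Stock lattice S(k, i) with i counting down-moves:
  k=0: S(0,0) = 105.8000
  k=1: S(1,0) = 140.6888; S(1,1) = 79.5631
  k=2: S(2,0) = 187.0827; S(2,1) = 105.8000; S(2,2) = 59.8326
  k=3: S(3,0) = 248.7754; S(3,1) = 140.6888; S(3,2) = 79.5631; S(3,3) = 44.9950
Terminal payoffs V(N, i) = max(K - S_T, 0):
  V(3,0) = 0.000000; V(3,1) = 0.000000; V(3,2) = 19.816892; V(3,3) = 54.385038
Backward induction: V(k, i) = exp(-r*dt) * [p * V(k+1, i) + (1-p) * V(k+1, i+1)].
  V(2,0) = exp(-r*dt) * [p*0.000000 + (1-p)*0.000000] = 0.000000
  V(2,1) = exp(-r*dt) * [p*0.000000 + (1-p)*19.816892] = 10.924867
  V(2,2) = exp(-r*dt) * [p*19.816892 + (1-p)*54.385038] = 38.706259
  V(1,0) = exp(-r*dt) * [p*0.000000 + (1-p)*10.924867] = 6.022777
  V(1,1) = exp(-r*dt) * [p*10.924867 + (1-p)*38.706259] = 26.148021
  V(0,0) = exp(-r*dt) * [p*6.022777 + (1-p)*26.148021] = 17.066660

Answer: Price = V(0,0) = 17.0667


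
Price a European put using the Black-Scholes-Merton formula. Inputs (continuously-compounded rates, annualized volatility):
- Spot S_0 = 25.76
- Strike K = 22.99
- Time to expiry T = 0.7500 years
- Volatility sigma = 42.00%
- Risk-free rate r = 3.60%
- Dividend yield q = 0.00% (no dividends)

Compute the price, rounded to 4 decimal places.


Answer: Price = 2.0358

Derivation:
d1 = (ln(S/K) + (r - q + 0.5*sigma^2) * T) / (sigma * sqrt(T)) = 0.56886477
d2 = d1 - sigma * sqrt(T) = 0.20513410
exp(-rT) = 0.97336124; exp(-qT) = 1.00000000
P = K * exp(-rT) * N(-d2) - S_0 * exp(-qT) * N(-d1)
N(-d1) = 0.28472396; N(-d2) = 0.41873368
P = 22.9900 * 0.97336124 * 0.41873368 - 25.7600 * 1.00000000 * 0.28472396 = 2.0358


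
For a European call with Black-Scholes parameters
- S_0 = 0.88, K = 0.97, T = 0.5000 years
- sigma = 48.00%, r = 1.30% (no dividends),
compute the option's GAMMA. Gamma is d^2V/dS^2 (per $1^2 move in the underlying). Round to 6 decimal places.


Answer: Gamma = 1.329273

Derivation:
d1 = -0.0980349459; d2 = -0.4374462009
phi(d1) = 0.3970297919; exp(-qT) = 1.0000000000; exp(-rT) = 0.9935210793
Gamma = exp(-qT) * phi(d1) / (S * sigma * sqrt(T)) = 1.0000000000 * 0.3970297919 / (0.8800 * 0.4800 * 0.7071067812) = 1.329273


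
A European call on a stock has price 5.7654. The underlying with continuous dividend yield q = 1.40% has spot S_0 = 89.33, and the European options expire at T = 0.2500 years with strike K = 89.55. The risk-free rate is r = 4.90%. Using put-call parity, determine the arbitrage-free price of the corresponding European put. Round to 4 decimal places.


Answer: Put price = 5.2072

Derivation:
Put-call parity: C - P = S_0 * exp(-qT) - K * exp(-rT).
S_0 * exp(-qT) = 89.3300 * 0.99650612 = 89.01789151
K * exp(-rT) = 89.5500 * 0.98782473 = 88.45970420
P = C - S*exp(-qT) + K*exp(-rT)
P = 5.7654 - 89.01789151 + 88.45970420 = 5.2072


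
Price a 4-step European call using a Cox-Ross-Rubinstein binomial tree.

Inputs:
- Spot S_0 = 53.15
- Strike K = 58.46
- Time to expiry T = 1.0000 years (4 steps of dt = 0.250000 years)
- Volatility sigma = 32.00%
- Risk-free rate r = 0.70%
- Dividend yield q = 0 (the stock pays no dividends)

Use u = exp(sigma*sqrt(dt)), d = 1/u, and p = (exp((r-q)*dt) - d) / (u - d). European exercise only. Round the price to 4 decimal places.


dt = T/N = 0.250000
u = exp(sigma*sqrt(dt)) = 1.173511; d = 1/u = 0.852144
p = (exp((r-q)*dt) - d) / (u - d) = 0.465535
Discount per step: exp(-r*dt) = 0.998252
Stock lattice S(k, i) with i counting down-moves:
  k=0: S(0,0) = 53.1500
  k=1: S(1,0) = 62.3721; S(1,1) = 45.2914
  k=2: S(2,0) = 73.1943; S(2,1) = 53.1500; S(2,2) = 38.5948
  k=3: S(3,0) = 85.8944; S(3,1) = 62.3721; S(3,2) = 45.2914; S(3,3) = 32.8883
  k=4: S(4,0) = 100.7980; S(4,1) = 73.1943; S(4,2) = 53.1500; S(4,3) = 38.5948; S(4,4) = 28.0256
Terminal payoffs V(N, i) = max(S_T - K, 0):
  V(4,0) = 42.337959; V(4,1) = 14.734341; V(4,2) = 0.000000; V(4,3) = 0.000000; V(4,4) = 0.000000
Backward induction: V(k, i) = exp(-r*dt) * [p * V(k+1, i) + (1-p) * V(k+1, i+1)].
  V(3,0) = exp(-r*dt) * [p*42.337959 + (1-p)*14.734341] = 27.536570
  V(3,1) = exp(-r*dt) * [p*14.734341 + (1-p)*0.000000] = 6.847363
  V(3,2) = exp(-r*dt) * [p*0.000000 + (1-p)*0.000000] = 0.000000
  V(3,3) = exp(-r*dt) * [p*0.000000 + (1-p)*0.000000] = 0.000000
  V(2,0) = exp(-r*dt) * [p*27.536570 + (1-p)*6.847363] = 16.450108
  V(2,1) = exp(-r*dt) * [p*6.847363 + (1-p)*0.000000] = 3.182116
  V(2,2) = exp(-r*dt) * [p*0.000000 + (1-p)*0.000000] = 0.000000
  V(1,0) = exp(-r*dt) * [p*16.450108 + (1-p)*3.182116] = 9.342472
  V(1,1) = exp(-r*dt) * [p*3.182116 + (1-p)*0.000000] = 1.478797
  V(0,0) = exp(-r*dt) * [p*9.342472 + (1-p)*1.478797] = 5.130630

Answer: Price = V(0,0) = 5.1306


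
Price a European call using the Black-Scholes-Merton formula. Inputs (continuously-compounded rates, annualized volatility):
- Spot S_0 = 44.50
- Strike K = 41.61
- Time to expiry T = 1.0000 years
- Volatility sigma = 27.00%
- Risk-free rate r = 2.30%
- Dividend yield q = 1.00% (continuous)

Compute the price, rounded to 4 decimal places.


d1 = (ln(S/K) + (r - q + 0.5*sigma^2) * T) / (sigma * sqrt(T)) = 0.43184691
d2 = d1 - sigma * sqrt(T) = 0.16184691
exp(-rT) = 0.97726248; exp(-qT) = 0.99004983
C = S_0 * exp(-qT) * N(d1) - K * exp(-rT) * N(d2)
N(d1) = 0.66707366; N(d2) = 0.56428680
C = 44.5000 * 0.99004983 * 0.66707366 - 41.6100 * 0.97726248 * 0.56428680 = 6.4433

Answer: Price = 6.4433


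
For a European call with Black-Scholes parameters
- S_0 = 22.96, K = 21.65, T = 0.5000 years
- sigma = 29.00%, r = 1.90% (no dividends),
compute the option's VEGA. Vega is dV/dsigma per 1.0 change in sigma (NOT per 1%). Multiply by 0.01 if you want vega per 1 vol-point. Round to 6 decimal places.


d1 = 0.4353491477; d2 = 0.2302881811
phi(d1) = 0.3628727804; exp(-qT) = 1.0000000000; exp(-rT) = 0.9905449824
Vega = S * exp(-qT) * phi(d1) * sqrt(T) = 22.9600 * 1.0000000000 * 0.3628727804 * 0.7071067812 = 5.891302

Answer: Vega = 5.891302


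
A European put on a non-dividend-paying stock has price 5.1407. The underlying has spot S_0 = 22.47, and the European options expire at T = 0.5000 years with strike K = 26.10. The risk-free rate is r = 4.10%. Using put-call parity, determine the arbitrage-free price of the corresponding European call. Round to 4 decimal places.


Answer: Call price = 2.0403

Derivation:
Put-call parity: C - P = S_0 * exp(-qT) - K * exp(-rT).
S_0 * exp(-qT) = 22.4700 * 1.00000000 = 22.47000000
K * exp(-rT) = 26.1000 * 0.97970870 = 25.57039698
C = P + S*exp(-qT) - K*exp(-rT)
C = 5.1407 + 22.47000000 - 25.57039698 = 2.0403


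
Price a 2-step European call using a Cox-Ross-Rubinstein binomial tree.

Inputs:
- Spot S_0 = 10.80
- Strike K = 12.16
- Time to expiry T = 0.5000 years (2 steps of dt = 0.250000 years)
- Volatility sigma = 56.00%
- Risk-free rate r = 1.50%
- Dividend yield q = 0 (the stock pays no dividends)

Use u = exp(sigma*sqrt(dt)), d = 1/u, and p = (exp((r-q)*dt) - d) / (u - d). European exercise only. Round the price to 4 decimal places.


dt = T/N = 0.250000
u = exp(sigma*sqrt(dt)) = 1.323130; d = 1/u = 0.755784
p = (exp((r-q)*dt) - d) / (u - d) = 0.437076
Discount per step: exp(-r*dt) = 0.996257
Stock lattice S(k, i) with i counting down-moves:
  k=0: S(0,0) = 10.8000
  k=1: S(1,0) = 14.2898; S(1,1) = 8.1625
  k=2: S(2,0) = 18.9073; S(2,1) = 10.8000; S(2,2) = 6.1691
Terminal payoffs V(N, i) = max(S_T - K, 0):
  V(2,0) = 6.747263; V(2,1) = 0.000000; V(2,2) = 0.000000
Backward induction: V(k, i) = exp(-r*dt) * [p * V(k+1, i) + (1-p) * V(k+1, i+1)].
  V(1,0) = exp(-r*dt) * [p*6.747263 + (1-p)*0.000000] = 2.938028
  V(1,1) = exp(-r*dt) * [p*0.000000 + (1-p)*0.000000] = 0.000000
  V(0,0) = exp(-r*dt) * [p*2.938028 + (1-p)*0.000000] = 1.279335

Answer: Price = V(0,0) = 1.2793


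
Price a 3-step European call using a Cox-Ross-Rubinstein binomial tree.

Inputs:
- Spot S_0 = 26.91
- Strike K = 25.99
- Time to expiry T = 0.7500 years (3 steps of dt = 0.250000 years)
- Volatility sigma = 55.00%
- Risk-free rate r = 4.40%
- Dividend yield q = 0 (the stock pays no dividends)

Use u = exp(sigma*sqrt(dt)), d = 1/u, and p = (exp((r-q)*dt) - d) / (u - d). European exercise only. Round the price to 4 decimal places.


dt = T/N = 0.250000
u = exp(sigma*sqrt(dt)) = 1.316531; d = 1/u = 0.759572
p = (exp((r-q)*dt) - d) / (u - d) = 0.451539
Discount per step: exp(-r*dt) = 0.989060
Stock lattice S(k, i) with i counting down-moves:
  k=0: S(0,0) = 26.9100
  k=1: S(1,0) = 35.4278; S(1,1) = 20.4401
  k=2: S(2,0) = 46.6418; S(2,1) = 26.9100; S(2,2) = 15.5257
  k=3: S(3,0) = 61.4054; S(3,1) = 35.4278; S(3,2) = 20.4401; S(3,3) = 11.7929
Terminal payoffs V(N, i) = max(S_T - K, 0):
  V(3,0) = 35.415411; V(3,1) = 9.437840; V(3,2) = 0.000000; V(3,3) = 0.000000
Backward induction: V(k, i) = exp(-r*dt) * [p * V(k+1, i) + (1-p) * V(k+1, i+1)].
  V(2,0) = exp(-r*dt) * [p*35.415411 + (1-p)*9.437840] = 20.936162
  V(2,1) = exp(-r*dt) * [p*9.437840 + (1-p)*0.000000] = 4.214934
  V(2,2) = exp(-r*dt) * [p*0.000000 + (1-p)*0.000000] = 0.000000
  V(1,0) = exp(-r*dt) * [p*20.936162 + (1-p)*4.214934] = 11.636515
  V(1,1) = exp(-r*dt) * [p*4.214934 + (1-p)*0.000000] = 1.882387
  V(0,0) = exp(-r*dt) * [p*11.636515 + (1-p)*1.882387] = 6.217983

Answer: Price = V(0,0) = 6.2180


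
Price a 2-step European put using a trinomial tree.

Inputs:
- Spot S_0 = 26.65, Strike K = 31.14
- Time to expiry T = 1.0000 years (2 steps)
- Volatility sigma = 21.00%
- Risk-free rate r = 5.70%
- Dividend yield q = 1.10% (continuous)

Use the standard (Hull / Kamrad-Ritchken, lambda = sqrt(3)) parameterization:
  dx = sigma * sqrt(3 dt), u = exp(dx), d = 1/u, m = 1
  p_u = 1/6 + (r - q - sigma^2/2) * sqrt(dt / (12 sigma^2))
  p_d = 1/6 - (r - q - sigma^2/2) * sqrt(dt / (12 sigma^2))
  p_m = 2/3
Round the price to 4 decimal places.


Answer: Price = V(0,0) = 4.3136

Derivation:
dt = T/N = 0.500000; dx = sigma*sqrt(3*dt) = 0.257196
u = exp(dx) = 1.293299; d = 1/u = 0.773216
p_u = 0.189947, p_m = 0.666667, p_d = 0.143387
Discount per step: exp(-r*dt) = 0.971902
Stock lattice S(k, j) with j the centered position index:
  k=0: S(0,+0) = 26.6500
  k=1: S(1,-1) = 20.6062; S(1,+0) = 26.6500; S(1,+1) = 34.4664
  k=2: S(2,-2) = 15.9331; S(2,-1) = 20.6062; S(2,+0) = 26.6500; S(2,+1) = 34.4664; S(2,+2) = 44.5754
Terminal payoffs V(N, j) = max(K - S_T, 0):
  V(2,-2) = 15.206938; V(2,-1) = 10.533785; V(2,+0) = 4.490000; V(2,+1) = 0.000000; V(2,+2) = 0.000000
Backward induction: V(k, j) = exp(-r*dt) * [p_u * V(k+1, j+1) + p_m * V(k+1, j) + p_d * V(k+1, j-1)]
  V(1,-1) = exp(-r*dt) * [p_u*4.490000 + p_m*10.533785 + p_d*15.206938] = 9.773311
  V(1,+0) = exp(-r*dt) * [p_u*0.000000 + p_m*4.490000 + p_d*10.533785] = 4.377194
  V(1,+1) = exp(-r*dt) * [p_u*0.000000 + p_m*0.000000 + p_d*4.490000] = 0.625717
  V(0,+0) = exp(-r*dt) * [p_u*0.625717 + p_m*4.377194 + p_d*9.773311] = 4.313639


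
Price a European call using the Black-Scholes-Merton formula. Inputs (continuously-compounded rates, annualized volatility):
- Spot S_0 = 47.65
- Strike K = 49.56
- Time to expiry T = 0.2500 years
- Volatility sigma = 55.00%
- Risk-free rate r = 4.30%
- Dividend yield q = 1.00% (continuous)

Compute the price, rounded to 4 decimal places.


d1 = (ln(S/K) + (r - q + 0.5*sigma^2) * T) / (sigma * sqrt(T)) = 0.02458572
d2 = d1 - sigma * sqrt(T) = -0.25041428
exp(-rT) = 0.98930757; exp(-qT) = 0.99750312
C = S_0 * exp(-qT) * N(d1) - K * exp(-rT) * N(d2)
N(d1) = 0.50980730; N(d2) = 0.40113349
C = 47.6500 * 0.99750312 * 0.50980730 - 49.5600 * 0.98930757 * 0.40113349 = 4.5641

Answer: Price = 4.5641


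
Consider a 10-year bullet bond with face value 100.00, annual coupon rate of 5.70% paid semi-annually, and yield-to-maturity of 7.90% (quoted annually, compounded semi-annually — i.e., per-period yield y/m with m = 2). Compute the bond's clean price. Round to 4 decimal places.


Coupon per period c = face * coupon_rate / m = 2.850000
Periods per year m = 2; per-period yield y/m = 0.039500
Number of cashflows N = 20
Cashflows (t years, CF_t, discount factor 1/(1+y/m)^(m*t), PV):
  t = 0.5000: CF_t = 2.850000, DF = 0.962001, PV = 2.741703
  t = 1.0000: CF_t = 2.850000, DF = 0.925446, PV = 2.637521
  t = 1.5000: CF_t = 2.850000, DF = 0.890280, PV = 2.537297
  t = 2.0000: CF_t = 2.850000, DF = 0.856450, PV = 2.440883
  t = 2.5000: CF_t = 2.850000, DF = 0.823906, PV = 2.348131
  t = 3.0000: CF_t = 2.850000, DF = 0.792598, PV = 2.258905
  t = 3.5000: CF_t = 2.850000, DF = 0.762480, PV = 2.173068
  t = 4.0000: CF_t = 2.850000, DF = 0.733507, PV = 2.090494
  t = 4.5000: CF_t = 2.850000, DF = 0.705634, PV = 2.011057
  t = 5.0000: CF_t = 2.850000, DF = 0.678821, PV = 1.934639
  t = 5.5000: CF_t = 2.850000, DF = 0.653026, PV = 1.861125
  t = 6.0000: CF_t = 2.850000, DF = 0.628212, PV = 1.790404
  t = 6.5000: CF_t = 2.850000, DF = 0.604340, PV = 1.722370
  t = 7.0000: CF_t = 2.850000, DF = 0.581376, PV = 1.656922
  t = 7.5000: CF_t = 2.850000, DF = 0.559284, PV = 1.593960
  t = 8.0000: CF_t = 2.850000, DF = 0.538032, PV = 1.533391
  t = 8.5000: CF_t = 2.850000, DF = 0.517587, PV = 1.475124
  t = 9.0000: CF_t = 2.850000, DF = 0.497919, PV = 1.419071
  t = 9.5000: CF_t = 2.850000, DF = 0.478999, PV = 1.365147
  t = 10.0000: CF_t = 102.850000, DF = 0.460798, PV = 47.393024
Price P = sum_t PV_t = 84.984235

Answer: Price = 84.9842


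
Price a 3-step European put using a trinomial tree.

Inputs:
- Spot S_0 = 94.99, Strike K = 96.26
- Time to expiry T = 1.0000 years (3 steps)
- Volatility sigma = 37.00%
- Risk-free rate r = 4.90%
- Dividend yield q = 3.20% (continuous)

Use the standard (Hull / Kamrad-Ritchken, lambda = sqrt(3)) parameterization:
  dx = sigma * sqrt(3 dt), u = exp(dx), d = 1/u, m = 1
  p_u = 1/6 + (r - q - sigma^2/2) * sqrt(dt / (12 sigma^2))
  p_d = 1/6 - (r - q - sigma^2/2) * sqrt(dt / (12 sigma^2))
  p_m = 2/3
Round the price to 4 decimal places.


Answer: Price = V(0,0) = 12.2486

Derivation:
dt = T/N = 0.333333; dx = sigma*sqrt(3*dt) = 0.370000
u = exp(dx) = 1.447735; d = 1/u = 0.690734
p_u = 0.143491, p_m = 0.666667, p_d = 0.189842
Discount per step: exp(-r*dt) = 0.983799
Stock lattice S(k, j) with j the centered position index:
  k=0: S(0,+0) = 94.9900
  k=1: S(1,-1) = 65.6129; S(1,+0) = 94.9900; S(1,+1) = 137.5203
  k=2: S(2,-2) = 45.3211; S(2,-1) = 65.6129; S(2,+0) = 94.9900; S(2,+1) = 137.5203; S(2,+2) = 199.0929
  k=3: S(3,-3) = 31.3048; S(3,-2) = 45.3211; S(3,-1) = 65.6129; S(3,+0) = 94.9900; S(3,+1) = 137.5203; S(3,+2) = 199.0929; S(3,+3) = 288.2337
Terminal payoffs V(N, j) = max(K - S_T, 0):
  V(3,-3) = 64.955194; V(3,-2) = 50.938949; V(3,-1) = 30.647146; V(3,+0) = 1.270000; V(3,+1) = 0.000000; V(3,+2) = 0.000000; V(3,+3) = 0.000000
Backward induction: V(k, j) = exp(-r*dt) * [p_u * V(k+1, j+1) + p_m * V(k+1, j) + p_d * V(k+1, j-1)]
  V(2,-2) = exp(-r*dt) * [p_u*30.647146 + p_m*50.938949 + p_d*64.955194] = 49.866953
  V(2,-1) = exp(-r*dt) * [p_u*1.270000 + p_m*30.647146 + p_d*50.938949] = 29.793412
  V(2,+0) = exp(-r*dt) * [p_u*0.000000 + p_m*1.270000 + p_d*30.647146] = 6.556819
  V(2,+1) = exp(-r*dt) * [p_u*0.000000 + p_m*0.000000 + p_d*1.270000] = 0.237194
  V(2,+2) = exp(-r*dt) * [p_u*0.000000 + p_m*0.000000 + p_d*0.000000] = 0.000000
  V(1,-1) = exp(-r*dt) * [p_u*6.556819 + p_m*29.793412 + p_d*49.866953] = 29.779584
  V(1,+0) = exp(-r*dt) * [p_u*0.237194 + p_m*6.556819 + p_d*29.793412] = 9.898299
  V(1,+1) = exp(-r*dt) * [p_u*0.000000 + p_m*0.237194 + p_d*6.556819] = 1.380163
  V(0,+0) = exp(-r*dt) * [p_u*1.380163 + p_m*9.898299 + p_d*29.779584] = 12.248629


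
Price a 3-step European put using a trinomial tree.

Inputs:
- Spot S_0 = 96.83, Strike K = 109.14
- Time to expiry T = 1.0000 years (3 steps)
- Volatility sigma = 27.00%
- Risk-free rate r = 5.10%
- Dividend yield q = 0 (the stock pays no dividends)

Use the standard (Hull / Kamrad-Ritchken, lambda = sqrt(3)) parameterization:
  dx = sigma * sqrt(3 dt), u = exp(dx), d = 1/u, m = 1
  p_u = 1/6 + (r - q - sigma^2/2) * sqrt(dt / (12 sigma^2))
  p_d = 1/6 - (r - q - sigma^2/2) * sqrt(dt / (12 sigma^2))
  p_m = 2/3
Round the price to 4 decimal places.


Answer: Price = V(0,0) = 14.9749

Derivation:
dt = T/N = 0.333333; dx = sigma*sqrt(3*dt) = 0.270000
u = exp(dx) = 1.309964; d = 1/u = 0.763379
p_u = 0.175648, p_m = 0.666667, p_d = 0.157685
Discount per step: exp(-r*dt) = 0.983144
Stock lattice S(k, j) with j the centered position index:
  k=0: S(0,+0) = 96.8300
  k=1: S(1,-1) = 73.9180; S(1,+0) = 96.8300; S(1,+1) = 126.8439
  k=2: S(2,-2) = 56.4275; S(2,-1) = 73.9180; S(2,+0) = 96.8300; S(2,+1) = 126.8439; S(2,+2) = 166.1609
  k=3: S(3,-3) = 43.0756; S(3,-2) = 56.4275; S(3,-1) = 73.9180; S(3,+0) = 96.8300; S(3,+1) = 126.8439; S(3,+2) = 166.1609; S(3,+3) = 217.6649
Terminal payoffs V(N, j) = max(K - S_T, 0):
  V(3,-3) = 66.064393; V(3,-2) = 52.712487; V(3,-1) = 35.221964; V(3,+0) = 12.310000; V(3,+1) = 0.000000; V(3,+2) = 0.000000; V(3,+3) = 0.000000
Backward induction: V(k, j) = exp(-r*dt) * [p_u * V(k+1, j+1) + p_m * V(k+1, j) + p_d * V(k+1, j-1)]
  V(2,-2) = exp(-r*dt) * [p_u*35.221964 + p_m*52.712487 + p_d*66.064393] = 50.873465
  V(2,-1) = exp(-r*dt) * [p_u*12.310000 + p_m*35.221964 + p_d*52.712487] = 33.383151
  V(2,+0) = exp(-r*dt) * [p_u*0.000000 + p_m*12.310000 + p_d*35.221964] = 13.528695
  V(2,+1) = exp(-r*dt) * [p_u*0.000000 + p_m*0.000000 + p_d*12.310000] = 1.908385
  V(2,+2) = exp(-r*dt) * [p_u*0.000000 + p_m*0.000000 + p_d*0.000000] = 0.000000
  V(1,-1) = exp(-r*dt) * [p_u*13.528695 + p_m*33.383151 + p_d*50.873465] = 32.103295
  V(1,+0) = exp(-r*dt) * [p_u*1.908385 + p_m*13.528695 + p_d*33.383151] = 14.371951
  V(1,+1) = exp(-r*dt) * [p_u*0.000000 + p_m*1.908385 + p_d*13.528695] = 3.348127
  V(0,+0) = exp(-r*dt) * [p_u*3.348127 + p_m*14.371951 + p_d*32.103295] = 14.974858


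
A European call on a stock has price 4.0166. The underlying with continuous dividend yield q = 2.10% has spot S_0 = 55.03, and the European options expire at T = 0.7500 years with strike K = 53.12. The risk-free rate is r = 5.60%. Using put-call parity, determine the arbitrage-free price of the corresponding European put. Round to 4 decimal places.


Answer: Put price = 0.7817

Derivation:
Put-call parity: C - P = S_0 * exp(-qT) - K * exp(-rT).
S_0 * exp(-qT) = 55.0300 * 0.98437338 = 54.17006725
K * exp(-rT) = 53.1200 * 0.95886978 = 50.93516274
P = C - S*exp(-qT) + K*exp(-rT)
P = 4.0166 - 54.17006725 + 50.93516274 = 0.7817


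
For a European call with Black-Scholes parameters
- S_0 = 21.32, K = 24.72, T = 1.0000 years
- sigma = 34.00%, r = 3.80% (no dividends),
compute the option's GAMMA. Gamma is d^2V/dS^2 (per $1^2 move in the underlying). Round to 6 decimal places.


d1 = -0.1534324509; d2 = -0.4934324509
phi(d1) = 0.3942739559; exp(-qT) = 1.0000000000; exp(-rT) = 0.9627129409
Gamma = exp(-qT) * phi(d1) / (S * sigma * sqrt(T)) = 1.0000000000 * 0.3942739559 / (21.3200 * 0.3400 * 1.0000000000) = 0.054392

Answer: Gamma = 0.054392


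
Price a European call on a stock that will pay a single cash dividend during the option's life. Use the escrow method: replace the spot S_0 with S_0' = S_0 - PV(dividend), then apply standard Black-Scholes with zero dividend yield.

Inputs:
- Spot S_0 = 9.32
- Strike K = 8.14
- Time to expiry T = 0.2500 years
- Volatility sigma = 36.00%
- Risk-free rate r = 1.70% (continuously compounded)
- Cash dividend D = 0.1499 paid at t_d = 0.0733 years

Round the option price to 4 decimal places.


Answer: Price = 1.2914

Derivation:
PV(D) = D * exp(-r * t_d) = 0.1499 * 0.99875468 = 0.14971333
S_0' = S_0 - PV(D) = 9.3200 - 0.14971333 = 9.17028667
d1 = (ln(S_0'/K) + (r + sigma^2/2)*T) / (sigma*sqrt(T)) = 0.77571316
d2 = d1 - sigma*sqrt(T) = 0.59571316
exp(-rT) = 0.99575902
N(d1) = 0.78104081; N(d2) = 0.72431657
C = S_0' * N(d1) - K * exp(-rT) * N(d2) = 9.17028667 * 0.78104081 - 8.1400 * 0.99575902 * 0.72431657 = 1.2914


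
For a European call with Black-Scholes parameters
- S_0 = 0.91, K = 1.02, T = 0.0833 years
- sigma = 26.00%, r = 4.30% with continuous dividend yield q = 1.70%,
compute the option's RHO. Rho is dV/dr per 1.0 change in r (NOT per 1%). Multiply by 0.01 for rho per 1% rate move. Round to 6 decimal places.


Answer: Rho = 0.005341

Derivation:
d1 = -1.4543071303; d2 = -1.5293476527
phi(d1) = 0.1385612036; exp(-qT) = 0.9985849022; exp(-rT) = 0.9964245074
N(d2) = 0.0630891411
Rho = K*T*exp(-rT)*N(d2) = 1.0200 * 0.0833 * 0.9964245074 * 0.0630891411 = 0.005341


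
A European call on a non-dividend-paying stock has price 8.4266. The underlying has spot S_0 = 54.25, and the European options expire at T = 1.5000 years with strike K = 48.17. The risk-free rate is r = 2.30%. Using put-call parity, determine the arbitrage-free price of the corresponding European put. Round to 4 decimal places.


Put-call parity: C - P = S_0 * exp(-qT) - K * exp(-rT).
S_0 * exp(-qT) = 54.2500 * 1.00000000 = 54.25000000
K * exp(-rT) = 48.1700 * 0.96608834 = 46.53647532
P = C - S*exp(-qT) + K*exp(-rT)
P = 8.4266 - 54.25000000 + 46.53647532 = 0.7131

Answer: Put price = 0.7131


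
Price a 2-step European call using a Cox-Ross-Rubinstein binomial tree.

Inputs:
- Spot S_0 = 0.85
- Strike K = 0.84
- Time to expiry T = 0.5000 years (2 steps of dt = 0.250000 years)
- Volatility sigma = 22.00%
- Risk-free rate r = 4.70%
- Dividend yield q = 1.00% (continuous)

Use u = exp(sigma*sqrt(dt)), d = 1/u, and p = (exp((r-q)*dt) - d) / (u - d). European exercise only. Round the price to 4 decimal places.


Answer: Price = V(0,0) = 0.0616

Derivation:
dt = T/N = 0.250000
u = exp(sigma*sqrt(dt)) = 1.116278; d = 1/u = 0.895834
p = (exp((r-q)*dt) - d) / (u - d) = 0.514683
Discount per step: exp(-r*dt) = 0.988319
Stock lattice S(k, i) with i counting down-moves:
  k=0: S(0,0) = 0.8500
  k=1: S(1,0) = 0.9488; S(1,1) = 0.7615
  k=2: S(2,0) = 1.0592; S(2,1) = 0.8500; S(2,2) = 0.6821
Terminal payoffs V(N, i) = max(S_T - K, 0):
  V(2,0) = 0.219165; V(2,1) = 0.010000; V(2,2) = 0.000000
Backward induction: V(k, i) = exp(-r*dt) * [p * V(k+1, i) + (1-p) * V(k+1, i+1)].
  V(1,0) = exp(-r*dt) * [p*0.219165 + (1-p)*0.010000] = 0.116279
  V(1,1) = exp(-r*dt) * [p*0.010000 + (1-p)*0.000000] = 0.005087
  V(0,0) = exp(-r*dt) * [p*0.116279 + (1-p)*0.005087] = 0.061588


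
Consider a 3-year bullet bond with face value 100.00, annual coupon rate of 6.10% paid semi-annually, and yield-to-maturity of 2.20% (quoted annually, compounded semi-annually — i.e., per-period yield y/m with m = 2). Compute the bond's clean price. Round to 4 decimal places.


Answer: Price = 111.2624

Derivation:
Coupon per period c = face * coupon_rate / m = 3.050000
Periods per year m = 2; per-period yield y/m = 0.011000
Number of cashflows N = 6
Cashflows (t years, CF_t, discount factor 1/(1+y/m)^(m*t), PV):
  t = 0.5000: CF_t = 3.050000, DF = 0.989120, PV = 3.016815
  t = 1.0000: CF_t = 3.050000, DF = 0.978358, PV = 2.983991
  t = 1.5000: CF_t = 3.050000, DF = 0.967713, PV = 2.951524
  t = 2.0000: CF_t = 3.050000, DF = 0.957184, PV = 2.919411
  t = 2.5000: CF_t = 3.050000, DF = 0.946769, PV = 2.887647
  t = 3.0000: CF_t = 103.050000, DF = 0.936468, PV = 96.503055
Price P = sum_t PV_t = 111.262443


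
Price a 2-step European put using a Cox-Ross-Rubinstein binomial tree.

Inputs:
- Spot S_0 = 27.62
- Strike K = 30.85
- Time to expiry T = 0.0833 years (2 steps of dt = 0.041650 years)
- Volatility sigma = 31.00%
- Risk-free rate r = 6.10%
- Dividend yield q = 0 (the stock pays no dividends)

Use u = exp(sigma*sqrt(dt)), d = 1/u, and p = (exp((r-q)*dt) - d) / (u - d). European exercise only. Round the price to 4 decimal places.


dt = T/N = 0.041650
u = exp(sigma*sqrt(dt)) = 1.065310; d = 1/u = 0.938694
p = (exp((r-q)*dt) - d) / (u - d) = 0.504280
Discount per step: exp(-r*dt) = 0.997463
Stock lattice S(k, i) with i counting down-moves:
  k=0: S(0,0) = 27.6200
  k=1: S(1,0) = 29.4239; S(1,1) = 25.9267
  k=2: S(2,0) = 31.3455; S(2,1) = 27.6200; S(2,2) = 24.3373
Terminal payoffs V(N, i) = max(K - S_T, 0):
  V(2,0) = 0.000000; V(2,1) = 3.230000; V(2,2) = 6.512740
Backward induction: V(k, i) = exp(-r*dt) * [p * V(k+1, i) + (1-p) * V(k+1, i+1)].
  V(1,0) = exp(-r*dt) * [p*0.000000 + (1-p)*3.230000] = 1.597112
  V(1,1) = exp(-r*dt) * [p*3.230000 + (1-p)*6.512740] = 4.844995
  V(0,0) = exp(-r*dt) * [p*1.597112 + (1-p)*4.844995] = 3.199014

Answer: Price = V(0,0) = 3.1990


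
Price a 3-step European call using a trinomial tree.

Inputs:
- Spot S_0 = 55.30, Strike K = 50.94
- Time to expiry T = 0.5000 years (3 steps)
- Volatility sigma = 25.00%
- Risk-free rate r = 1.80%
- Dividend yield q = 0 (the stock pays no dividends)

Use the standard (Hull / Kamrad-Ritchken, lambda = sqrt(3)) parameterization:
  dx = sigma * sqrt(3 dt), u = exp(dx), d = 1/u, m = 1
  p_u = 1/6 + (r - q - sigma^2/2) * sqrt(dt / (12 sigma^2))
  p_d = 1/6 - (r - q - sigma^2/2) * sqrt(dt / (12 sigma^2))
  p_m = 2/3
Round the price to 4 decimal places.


Answer: Price = V(0,0) = 6.7446

Derivation:
dt = T/N = 0.166667; dx = sigma*sqrt(3*dt) = 0.176777
u = exp(dx) = 1.193365; d = 1/u = 0.837967
p_u = 0.160421, p_m = 0.666667, p_d = 0.172913
Discount per step: exp(-r*dt) = 0.997004
Stock lattice S(k, j) with j the centered position index:
  k=0: S(0,+0) = 55.3000
  k=1: S(1,-1) = 46.3396; S(1,+0) = 55.3000; S(1,+1) = 65.9931
  k=2: S(2,-2) = 38.8310; S(2,-1) = 46.3396; S(2,+0) = 55.3000; S(2,+1) = 65.9931; S(2,+2) = 78.7538
  k=3: S(3,-3) = 32.5391; S(3,-2) = 38.8310; S(3,-1) = 46.3396; S(3,+0) = 55.3000; S(3,+1) = 65.9931; S(3,+2) = 78.7538; S(3,+3) = 93.9820
Terminal payoffs V(N, j) = max(S_T - K, 0):
  V(3,-3) = 0.000000; V(3,-2) = 0.000000; V(3,-1) = 0.000000; V(3,+0) = 4.360000; V(3,+1) = 15.053061; V(3,+2) = 27.813782; V(3,+3) = 43.041974
Backward induction: V(k, j) = exp(-r*dt) * [p_u * V(k+1, j+1) + p_m * V(k+1, j) + p_d * V(k+1, j-1)]
  V(2,-2) = exp(-r*dt) * [p_u*0.000000 + p_m*0.000000 + p_d*0.000000] = 0.000000
  V(2,-1) = exp(-r*dt) * [p_u*4.360000 + p_m*0.000000 + p_d*0.000000] = 0.697338
  V(2,+0) = exp(-r*dt) * [p_u*15.053061 + p_m*4.360000 + p_d*0.000000] = 5.305547
  V(2,+1) = exp(-r*dt) * [p_u*27.813782 + p_m*15.053061 + p_d*4.360000] = 15.205491
  V(2,+2) = exp(-r*dt) * [p_u*43.041974 + p_m*27.813782 + p_d*15.053061] = 27.966181
  V(1,-1) = exp(-r*dt) * [p_u*5.305547 + p_m*0.697338 + p_d*0.000000] = 1.312069
  V(1,+0) = exp(-r*dt) * [p_u*15.205491 + p_m*5.305547 + p_d*0.697338] = 6.078620
  V(1,+1) = exp(-r*dt) * [p_u*27.966181 + p_m*15.205491 + p_d*5.305547] = 15.494189
  V(0,+0) = exp(-r*dt) * [p_u*15.494189 + p_m*6.078620 + p_d*1.312069] = 6.744609


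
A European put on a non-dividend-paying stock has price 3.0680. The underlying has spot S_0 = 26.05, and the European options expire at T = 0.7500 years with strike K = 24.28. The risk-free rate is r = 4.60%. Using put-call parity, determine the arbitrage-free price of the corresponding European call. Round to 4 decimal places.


Answer: Call price = 5.6614

Derivation:
Put-call parity: C - P = S_0 * exp(-qT) - K * exp(-rT).
S_0 * exp(-qT) = 26.0500 * 1.00000000 = 26.05000000
K * exp(-rT) = 24.2800 * 0.96608834 = 23.45662489
C = P + S*exp(-qT) - K*exp(-rT)
C = 3.0680 + 26.05000000 - 23.45662489 = 5.6614


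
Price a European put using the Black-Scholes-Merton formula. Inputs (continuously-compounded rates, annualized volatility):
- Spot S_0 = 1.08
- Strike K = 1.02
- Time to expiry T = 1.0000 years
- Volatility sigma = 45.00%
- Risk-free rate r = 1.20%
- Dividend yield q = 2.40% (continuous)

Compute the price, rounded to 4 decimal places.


d1 = (ln(S/K) + (r - q + 0.5*sigma^2) * T) / (sigma * sqrt(T)) = 0.32535203
d2 = d1 - sigma * sqrt(T) = -0.12464797
exp(-rT) = 0.98807171; exp(-qT) = 0.97628571
P = K * exp(-rT) * N(-d2) - S_0 * exp(-qT) * N(-d1)
N(-d1) = 0.37245733; N(-d2) = 0.54959887
P = 1.0200 * 0.98807171 * 0.54959887 - 1.0800 * 0.97628571 * 0.37245733 = 0.1612

Answer: Price = 0.1612


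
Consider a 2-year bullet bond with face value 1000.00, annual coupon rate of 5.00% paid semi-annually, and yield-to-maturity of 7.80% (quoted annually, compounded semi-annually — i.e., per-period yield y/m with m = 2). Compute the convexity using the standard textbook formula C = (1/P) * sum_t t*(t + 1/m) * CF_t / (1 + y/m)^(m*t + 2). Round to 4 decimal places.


Coupon per period c = face * coupon_rate / m = 25.000000
Periods per year m = 2; per-period yield y/m = 0.039000
Number of cashflows N = 4
Cashflows (t years, CF_t, discount factor 1/(1+y/m)^(m*t), PV):
  t = 0.5000: CF_t = 25.000000, DF = 0.962464, PV = 24.061598
  t = 1.0000: CF_t = 25.000000, DF = 0.926337, PV = 23.158419
  t = 1.5000: CF_t = 25.000000, DF = 0.891566, PV = 22.289143
  t = 2.0000: CF_t = 1025.000000, DF = 0.858100, PV = 879.552313
Price P = sum_t PV_t = 949.061473
Convexity numerator sum_t t*(t + 1/m) * CF_t / (1+y/m)^(m*t + 2):
  t = 0.5000: term = 11.144571
  t = 1.0000: term = 32.178743
  t = 1.5000: term = 61.941758
  t = 2.0000: term = 4073.808260
Convexity = (1/P) * sum = 4179.073332 / 949.061473 = 4.403375

Answer: Convexity = 4.4034
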